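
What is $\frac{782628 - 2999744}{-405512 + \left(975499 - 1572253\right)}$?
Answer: $\frac{1108558}{501133} \approx 2.2121$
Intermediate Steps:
$\frac{782628 - 2999744}{-405512 + \left(975499 - 1572253\right)} = - \frac{2217116}{-405512 - 596754} = - \frac{2217116}{-1002266} = \left(-2217116\right) \left(- \frac{1}{1002266}\right) = \frac{1108558}{501133}$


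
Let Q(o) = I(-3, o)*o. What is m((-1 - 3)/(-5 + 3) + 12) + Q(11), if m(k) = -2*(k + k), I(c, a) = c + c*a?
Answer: -452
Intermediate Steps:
I(c, a) = c + a*c
Q(o) = o*(-3 - 3*o) (Q(o) = (-3*(1 + o))*o = (-3 - 3*o)*o = o*(-3 - 3*o))
m(k) = -4*k
m((-1 - 3)/(-5 + 3) + 12) + Q(11) = -4*((-1 - 3)/(-5 + 3) + 12) + 3*11*(-1 - 1*11) = -4*(-4/(-2) + 12) + 3*11*(-1 - 11) = -4*(-4*(-1/2) + 12) + 3*11*(-12) = -4*(2 + 12) - 396 = -4*14 - 396 = -56 - 396 = -452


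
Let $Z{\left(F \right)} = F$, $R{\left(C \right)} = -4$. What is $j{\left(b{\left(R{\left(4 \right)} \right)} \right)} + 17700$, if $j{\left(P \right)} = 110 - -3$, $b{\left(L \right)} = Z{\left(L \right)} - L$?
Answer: $17813$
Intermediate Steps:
$b{\left(L \right)} = 0$ ($b{\left(L \right)} = L - L = 0$)
$j{\left(P \right)} = 113$ ($j{\left(P \right)} = 110 + 3 = 113$)
$j{\left(b{\left(R{\left(4 \right)} \right)} \right)} + 17700 = 113 + 17700 = 17813$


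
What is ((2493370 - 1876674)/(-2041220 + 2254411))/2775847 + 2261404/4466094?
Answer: 29092805916904442/57455871902571153 ≈ 0.50635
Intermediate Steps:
((2493370 - 1876674)/(-2041220 + 2254411))/2775847 + 2261404/4466094 = (616696/213191)*(1/2775847) + 2261404*(1/4466094) = (616696*(1/213191))*(1/2775847) + 1130702/2233047 = (616696/213191)*(1/2775847) + 1130702/2233047 = 616696/591785597777 + 1130702/2233047 = 29092805916904442/57455871902571153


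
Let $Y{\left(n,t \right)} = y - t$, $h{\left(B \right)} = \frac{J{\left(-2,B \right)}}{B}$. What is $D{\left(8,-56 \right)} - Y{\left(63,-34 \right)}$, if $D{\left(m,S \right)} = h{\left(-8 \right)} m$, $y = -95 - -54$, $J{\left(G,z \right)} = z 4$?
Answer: $39$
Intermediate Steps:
$J{\left(G,z \right)} = 4 z$
$h{\left(B \right)} = 4$ ($h{\left(B \right)} = \frac{4 B}{B} = 4$)
$y = -41$ ($y = -95 + 54 = -41$)
$D{\left(m,S \right)} = 4 m$
$Y{\left(n,t \right)} = -41 - t$
$D{\left(8,-56 \right)} - Y{\left(63,-34 \right)} = 4 \cdot 8 - \left(-41 - -34\right) = 32 - \left(-41 + 34\right) = 32 - -7 = 32 + 7 = 39$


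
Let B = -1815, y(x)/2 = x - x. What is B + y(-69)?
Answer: -1815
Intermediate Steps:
y(x) = 0 (y(x) = 2*(x - x) = 2*0 = 0)
B + y(-69) = -1815 + 0 = -1815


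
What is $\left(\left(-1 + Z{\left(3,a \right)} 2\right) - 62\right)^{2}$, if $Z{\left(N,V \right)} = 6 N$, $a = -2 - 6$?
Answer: $729$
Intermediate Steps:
$a = -8$ ($a = -2 - 6 = -8$)
$\left(\left(-1 + Z{\left(3,a \right)} 2\right) - 62\right)^{2} = \left(\left(-1 + 6 \cdot 3 \cdot 2\right) - 62\right)^{2} = \left(\left(-1 + 18 \cdot 2\right) - 62\right)^{2} = \left(\left(-1 + 36\right) - 62\right)^{2} = \left(35 - 62\right)^{2} = \left(-27\right)^{2} = 729$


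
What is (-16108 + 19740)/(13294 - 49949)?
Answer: -3632/36655 ≈ -0.099086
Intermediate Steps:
(-16108 + 19740)/(13294 - 49949) = 3632/(-36655) = 3632*(-1/36655) = -3632/36655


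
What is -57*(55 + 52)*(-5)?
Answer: 30495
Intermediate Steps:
-57*(55 + 52)*(-5) = -57*107*(-5) = -6099*(-5) = 30495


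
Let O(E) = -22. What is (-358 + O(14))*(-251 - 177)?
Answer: 162640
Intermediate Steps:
(-358 + O(14))*(-251 - 177) = (-358 - 22)*(-251 - 177) = -380*(-428) = 162640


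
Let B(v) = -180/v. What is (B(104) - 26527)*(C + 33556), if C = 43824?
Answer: -26686311430/13 ≈ -2.0528e+9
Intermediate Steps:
(B(104) - 26527)*(C + 33556) = (-180/104 - 26527)*(43824 + 33556) = (-180*1/104 - 26527)*77380 = (-45/26 - 26527)*77380 = -689747/26*77380 = -26686311430/13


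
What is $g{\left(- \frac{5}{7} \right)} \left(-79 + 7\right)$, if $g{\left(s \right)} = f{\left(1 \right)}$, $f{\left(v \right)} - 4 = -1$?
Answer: $-216$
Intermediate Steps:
$f{\left(v \right)} = 3$ ($f{\left(v \right)} = 4 - 1 = 3$)
$g{\left(s \right)} = 3$
$g{\left(- \frac{5}{7} \right)} \left(-79 + 7\right) = 3 \left(-79 + 7\right) = 3 \left(-72\right) = -216$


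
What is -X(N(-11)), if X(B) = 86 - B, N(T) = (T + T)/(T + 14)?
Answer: -280/3 ≈ -93.333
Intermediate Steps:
N(T) = 2*T/(14 + T) (N(T) = (2*T)/(14 + T) = 2*T/(14 + T))
-X(N(-11)) = -(86 - 2*(-11)/(14 - 11)) = -(86 - 2*(-11)/3) = -(86 - 1*(-22/3)) = -(86 + 22/3) = -1*280/3 = -280/3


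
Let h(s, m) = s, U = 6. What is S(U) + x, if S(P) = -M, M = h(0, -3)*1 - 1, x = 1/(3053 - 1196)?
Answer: 1858/1857 ≈ 1.0005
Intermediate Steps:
x = 1/1857 ≈ 0.00053850
M = -1 (M = 0*1 - 1 = 0 - 1 = -1)
S(P) = 1 (S(P) = -1*(-1) = 1)
S(U) + x = 1 + 1/1857 = 1858/1857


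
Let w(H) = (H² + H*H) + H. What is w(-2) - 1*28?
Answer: -22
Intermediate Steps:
w(H) = H + 2*H² (w(H) = (H² + H²) + H = 2*H² + H = H + 2*H²)
w(-2) - 1*28 = -2*(1 + 2*(-2)) - 1*28 = -2*(1 - 4) - 28 = -2*(-3) - 28 = 6 - 28 = -22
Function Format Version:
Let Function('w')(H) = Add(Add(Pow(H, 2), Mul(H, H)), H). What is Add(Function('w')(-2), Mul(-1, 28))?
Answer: -22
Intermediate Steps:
Function('w')(H) = Add(H, Mul(2, Pow(H, 2))) (Function('w')(H) = Add(Add(Pow(H, 2), Pow(H, 2)), H) = Add(Mul(2, Pow(H, 2)), H) = Add(H, Mul(2, Pow(H, 2))))
Add(Function('w')(-2), Mul(-1, 28)) = Add(Mul(-2, Add(1, Mul(2, -2))), Mul(-1, 28)) = Add(Mul(-2, Add(1, -4)), -28) = Add(Mul(-2, -3), -28) = Add(6, -28) = -22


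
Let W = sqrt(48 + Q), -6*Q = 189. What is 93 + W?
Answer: 93 + sqrt(66)/2 ≈ 97.062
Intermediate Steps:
Q = -63/2 (Q = -1/6*189 = -63/2 ≈ -31.500)
W = sqrt(66)/2 (W = sqrt(48 - 63/2) = sqrt(33/2) = sqrt(66)/2 ≈ 4.0620)
93 + W = 93 + sqrt(66)/2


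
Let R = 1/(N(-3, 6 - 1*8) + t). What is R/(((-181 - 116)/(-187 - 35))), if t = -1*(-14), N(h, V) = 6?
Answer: 37/990 ≈ 0.037374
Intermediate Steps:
t = 14
R = 1/20 (R = 1/(6 + 14) = 1/20 ≈ 0.050000)
R/(((-181 - 116)/(-187 - 35))) = 1/(20*(((-181 - 116)/(-187 - 35)))) = 1/(20*((-297/(-222)))) = 1/(20*((-297*(-1/222)))) = 1/(20*(99/74)) = (1/20)*(74/99) = 37/990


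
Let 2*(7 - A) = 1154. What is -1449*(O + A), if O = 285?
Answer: 412965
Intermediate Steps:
A = -570 (A = 7 - 1/2*1154 = 7 - 577 = -570)
-1449*(O + A) = -1449*(285 - 570) = -1449*(-285) = 412965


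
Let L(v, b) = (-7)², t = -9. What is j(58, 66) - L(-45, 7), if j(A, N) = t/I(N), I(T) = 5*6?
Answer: -493/10 ≈ -49.300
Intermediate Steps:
L(v, b) = 49
I(T) = 30
j(A, N) = -3/10 (j(A, N) = -9/30 = -9*1/30 = -3/10)
j(58, 66) - L(-45, 7) = -3/10 - 1*49 = -3/10 - 49 = -493/10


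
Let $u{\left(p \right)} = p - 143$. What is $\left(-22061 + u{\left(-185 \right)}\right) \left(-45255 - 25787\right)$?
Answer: $1590559338$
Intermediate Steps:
$u{\left(p \right)} = -143 + p$
$\left(-22061 + u{\left(-185 \right)}\right) \left(-45255 - 25787\right) = \left(-22061 - 328\right) \left(-45255 - 25787\right) = \left(-22061 - 328\right) \left(-71042\right) = \left(-22389\right) \left(-71042\right) = 1590559338$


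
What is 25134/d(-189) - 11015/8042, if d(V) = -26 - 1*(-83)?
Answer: 67166591/152798 ≈ 439.58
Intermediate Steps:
d(V) = 57 (d(V) = -26 + 83 = 57)
25134/d(-189) - 11015/8042 = 25134/57 - 11015/8042 = 25134*(1/57) - 11015*1/8042 = 8378/19 - 11015/8042 = 67166591/152798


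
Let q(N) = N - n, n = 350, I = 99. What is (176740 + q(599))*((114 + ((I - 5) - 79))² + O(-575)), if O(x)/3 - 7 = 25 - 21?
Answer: 2951114586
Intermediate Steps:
q(N) = -350 + N (q(N) = N - 1*350 = N - 350 = -350 + N)
O(x) = 33 (O(x) = 21 + 3*(25 - 21) = 21 + 3*4 = 21 + 12 = 33)
(176740 + q(599))*((114 + ((I - 5) - 79))² + O(-575)) = (176740 + (-350 + 599))*((114 + ((99 - 5) - 79))² + 33) = (176740 + 249)*((114 + (94 - 79))² + 33) = 176989*((114 + 15)² + 33) = 176989*(129² + 33) = 176989*(16641 + 33) = 176989*16674 = 2951114586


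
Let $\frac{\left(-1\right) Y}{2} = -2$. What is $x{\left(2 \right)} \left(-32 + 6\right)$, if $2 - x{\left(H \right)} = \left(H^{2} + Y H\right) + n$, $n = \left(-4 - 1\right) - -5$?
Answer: $260$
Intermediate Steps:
$Y = 4$ ($Y = \left(-2\right) \left(-2\right) = 4$)
$n = 0$ ($n = \left(-4 - 1\right) + 5 = -5 + 5 = 0$)
$x{\left(H \right)} = 2 - H^{2} - 4 H$ ($x{\left(H \right)} = 2 - \left(\left(H^{2} + 4 H\right) + 0\right) = 2 - \left(H^{2} + 4 H\right) = 2 - H^{2} - 4 H$)
$x{\left(2 \right)} \left(-32 + 6\right) = \left(2 - 2^{2} - 8\right) \left(-32 + 6\right) = \left(2 - 4 - 8\right) \left(-26\right) = \left(-10\right) \left(-26\right) = 260$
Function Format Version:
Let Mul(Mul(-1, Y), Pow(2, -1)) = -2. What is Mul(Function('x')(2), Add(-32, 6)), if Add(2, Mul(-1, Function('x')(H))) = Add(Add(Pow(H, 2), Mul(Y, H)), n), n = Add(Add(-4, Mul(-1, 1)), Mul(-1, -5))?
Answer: 260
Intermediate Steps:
Y = 4 (Y = Mul(-2, -2) = 4)
n = 0 (n = Add(Add(-4, -1), 5) = Add(-5, 5) = 0)
Function('x')(H) = Add(2, Mul(-1, Pow(H, 2)), Mul(-4, H)) (Function('x')(H) = Add(2, Mul(-1, Add(Add(Pow(H, 2), Mul(4, H)), 0))) = Add(2, Mul(-1, Add(Pow(H, 2), Mul(4, H)))) = Add(2, Add(Mul(-1, Pow(H, 2)), Mul(-4, H))) = Add(2, Mul(-1, Pow(H, 2)), Mul(-4, H)))
Mul(Function('x')(2), Add(-32, 6)) = Mul(Add(2, Mul(-1, Pow(2, 2)), Mul(-4, 2)), Add(-32, 6)) = Mul(Add(2, Mul(-1, 4), -8), -26) = Mul(Add(2, -4, -8), -26) = Mul(-10, -26) = 260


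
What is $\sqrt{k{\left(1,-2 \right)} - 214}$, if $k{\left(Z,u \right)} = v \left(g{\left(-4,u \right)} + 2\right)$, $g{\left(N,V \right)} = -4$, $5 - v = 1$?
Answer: $i \sqrt{222} \approx 14.9 i$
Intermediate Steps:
$v = 4$ ($v = 5 - 1 = 4$)
$k{\left(Z,u \right)} = -8$ ($k{\left(Z,u \right)} = 4 \left(-4 + 2\right) = 4 \left(-2\right) = -8$)
$\sqrt{k{\left(1,-2 \right)} - 214} = \sqrt{-8 - 214} = \sqrt{-222} = i \sqrt{222}$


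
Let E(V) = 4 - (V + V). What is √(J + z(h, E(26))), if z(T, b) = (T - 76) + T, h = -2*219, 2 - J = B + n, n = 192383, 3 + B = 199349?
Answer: 3*I*√43631 ≈ 626.64*I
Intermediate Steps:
B = 199346 (B = -3 + 199349 = 199346)
J = -391727 (J = 2 - (199346 + 192383) = 2 - 1*391729 = 2 - 391729 = -391727)
h = -438
E(V) = 4 - 2*V
z(T, b) = -76 + 2*T (z(T, b) = (-76 + T) + T = -76 + 2*T)
√(J + z(h, E(26))) = √(-391727 + (-76 + 2*(-438))) = √(-391727 + (-76 - 876)) = √(-391727 - 952) = √(-392679) = 3*I*√43631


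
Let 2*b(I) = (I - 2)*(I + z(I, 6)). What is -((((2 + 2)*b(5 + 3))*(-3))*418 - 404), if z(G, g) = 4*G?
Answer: 602324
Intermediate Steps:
b(I) = 5*I*(-2 + I)/2 (b(I) = ((I - 2)*(I + 4*I))/2 = ((-2 + I)*(5*I))/2 = (5*I*(-2 + I))/2 = 5*I*(-2 + I)/2)
-((((2 + 2)*b(5 + 3))*(-3))*418 - 404) = -((((2 + 2)*(5*(5 + 3)*(-2 + (5 + 3))/2))*(-3))*418 - 404) = -(((4*((5/2)*8*(-2 + 8)))*(-3))*418 - 404) = -(((4*((5/2)*8*6))*(-3))*418 - 404) = -(((4*120)*(-3))*418 - 404) = -((480*(-3))*418 - 404) = -(-1440*418 - 404) = -(-601920 - 404) = -1*(-602324) = 602324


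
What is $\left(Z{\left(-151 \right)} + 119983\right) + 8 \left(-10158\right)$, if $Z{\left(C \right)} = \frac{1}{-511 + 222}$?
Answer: $\frac{11189790}{289} \approx 38719.0$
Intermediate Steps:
$Z{\left(C \right)} = - \frac{1}{289}$ ($Z{\left(C \right)} = \frac{1}{-289} = - \frac{1}{289}$)
$\left(Z{\left(-151 \right)} + 119983\right) + 8 \left(-10158\right) = \left(- \frac{1}{289} + 119983\right) + 8 \left(-10158\right) = \frac{34675086}{289} - 81264 = \frac{11189790}{289}$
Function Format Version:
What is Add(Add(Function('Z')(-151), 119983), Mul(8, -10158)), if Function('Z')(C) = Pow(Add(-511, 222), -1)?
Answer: Rational(11189790, 289) ≈ 38719.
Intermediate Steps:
Function('Z')(C) = Rational(-1, 289) (Function('Z')(C) = Pow(-289, -1) = Rational(-1, 289))
Add(Add(Function('Z')(-151), 119983), Mul(8, -10158)) = Add(Add(Rational(-1, 289), 119983), Mul(8, -10158)) = Add(Rational(34675086, 289), -81264) = Rational(11189790, 289)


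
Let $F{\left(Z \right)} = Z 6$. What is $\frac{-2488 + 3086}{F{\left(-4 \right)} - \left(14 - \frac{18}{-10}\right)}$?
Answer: $- \frac{2990}{199} \approx -15.025$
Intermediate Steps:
$F{\left(Z \right)} = 6 Z$
$\frac{-2488 + 3086}{F{\left(-4 \right)} - \left(14 - \frac{18}{-10}\right)} = \frac{-2488 + 3086}{6 \left(-4\right) - \left(14 - \frac{18}{-10}\right)} = \frac{598}{-24 + \left(18 \left(- \frac{1}{10}\right) - 14\right)} = \frac{598}{-24 - \frac{79}{5}} = \frac{598}{- \frac{199}{5}} = 598 \left(- \frac{5}{199}\right) = - \frac{2990}{199}$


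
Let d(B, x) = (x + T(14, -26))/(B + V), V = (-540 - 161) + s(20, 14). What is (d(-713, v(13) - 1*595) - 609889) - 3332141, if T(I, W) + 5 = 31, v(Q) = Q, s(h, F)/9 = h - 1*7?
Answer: -5112812354/1297 ≈ -3.9420e+6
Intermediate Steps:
s(h, F) = -63 + 9*h (s(h, F) = 9*(h - 1*7) = 9*(h - 7) = 9*(-7 + h) = -63 + 9*h)
T(I, W) = 26 (T(I, W) = -5 + 31 = 26)
V = -584 (V = (-540 - 161) + (-63 + 9*20) = -701 + (-63 + 180) = -701 + 117 = -584)
d(B, x) = (26 + x)/(-584 + B) (d(B, x) = (x + 26)/(B - 584) = (26 + x)/(-584 + B))
(d(-713, v(13) - 1*595) - 609889) - 3332141 = ((26 + (13 - 1*595))/(-584 - 713) - 609889) - 3332141 = ((26 + (13 - 595))/(-1297) - 609889) - 3332141 = (-(26 - 582)/1297 - 609889) - 3332141 = (-1/1297*(-556) - 609889) - 3332141 = (556/1297 - 609889) - 3332141 = -791025477/1297 - 3332141 = -5112812354/1297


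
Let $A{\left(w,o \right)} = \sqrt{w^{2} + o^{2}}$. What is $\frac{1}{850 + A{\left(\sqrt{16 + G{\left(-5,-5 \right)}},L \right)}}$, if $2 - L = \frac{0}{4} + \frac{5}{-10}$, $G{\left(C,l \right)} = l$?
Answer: $\frac{3400}{2889931} - \frac{2 \sqrt{69}}{2889931} \approx 0.0011708$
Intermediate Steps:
$L = \frac{5}{2}$ ($L = 2 - \left(\frac{0}{4} + \frac{5}{-10}\right) = 2 - \left(0 \cdot \frac{1}{4} + 5 \left(- \frac{1}{10}\right)\right) = 2 - \left(0 - \frac{1}{2}\right) = 2 - - \frac{1}{2} = 2 + \frac{1}{2} = \frac{5}{2} \approx 2.5$)
$A{\left(w,o \right)} = \sqrt{o^{2} + w^{2}}$
$\frac{1}{850 + A{\left(\sqrt{16 + G{\left(-5,-5 \right)}},L \right)}} = \frac{1}{850 + \sqrt{\left(\frac{5}{2}\right)^{2} + \left(\sqrt{16 - 5}\right)^{2}}} = \frac{1}{850 + \sqrt{\frac{25}{4} + \left(\sqrt{11}\right)^{2}}} = \frac{1}{850 + \sqrt{\frac{25}{4} + 11}} = \frac{1}{850 + \sqrt{\frac{69}{4}}} = \frac{1}{850 + \frac{\sqrt{69}}{2}}$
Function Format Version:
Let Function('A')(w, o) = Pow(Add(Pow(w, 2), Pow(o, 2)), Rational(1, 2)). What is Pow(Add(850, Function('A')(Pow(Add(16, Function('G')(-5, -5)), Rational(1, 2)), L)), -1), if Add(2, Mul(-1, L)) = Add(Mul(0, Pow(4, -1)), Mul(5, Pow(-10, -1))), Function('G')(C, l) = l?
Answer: Add(Rational(3400, 2889931), Mul(Rational(-2, 2889931), Pow(69, Rational(1, 2)))) ≈ 0.0011708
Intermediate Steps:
L = Rational(5, 2) (L = Add(2, Mul(-1, Add(Mul(0, Pow(4, -1)), Mul(5, Pow(-10, -1))))) = Add(2, Mul(-1, Add(Mul(0, Rational(1, 4)), Mul(5, Rational(-1, 10))))) = Add(2, Mul(-1, Add(0, Rational(-1, 2)))) = Add(2, Mul(-1, Rational(-1, 2))) = Add(2, Rational(1, 2)) = Rational(5, 2) ≈ 2.5000)
Function('A')(w, o) = Pow(Add(Pow(o, 2), Pow(w, 2)), Rational(1, 2))
Pow(Add(850, Function('A')(Pow(Add(16, Function('G')(-5, -5)), Rational(1, 2)), L)), -1) = Pow(Add(850, Pow(Add(Pow(Rational(5, 2), 2), Pow(Pow(Add(16, -5), Rational(1, 2)), 2)), Rational(1, 2))), -1) = Pow(Add(850, Pow(Add(Rational(25, 4), Pow(Pow(11, Rational(1, 2)), 2)), Rational(1, 2))), -1) = Pow(Add(850, Pow(Add(Rational(25, 4), 11), Rational(1, 2))), -1) = Pow(Add(850, Pow(Rational(69, 4), Rational(1, 2))), -1) = Pow(Add(850, Mul(Rational(1, 2), Pow(69, Rational(1, 2)))), -1)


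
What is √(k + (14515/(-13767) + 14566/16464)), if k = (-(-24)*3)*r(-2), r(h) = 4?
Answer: √2095691764149438/2698332 ≈ 16.966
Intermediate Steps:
k = 288 (k = -(-24)*3*4 = -6*(-12)*4 = 72*4 = 288)
√(k + (14515/(-13767) + 14566/16464)) = √(288 + (14515/(-13767) + 14566/16464)) = √(288 + (14515*(-1/13767) + 14566*(1/16464))) = √(288 + (-14515/13767 + 7283/8232)) = √(288 - 6407473/37776648) = √(10873267151/37776648) = √2095691764149438/2698332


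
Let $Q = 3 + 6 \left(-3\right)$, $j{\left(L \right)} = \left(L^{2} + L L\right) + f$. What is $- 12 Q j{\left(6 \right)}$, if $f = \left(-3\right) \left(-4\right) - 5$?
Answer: $14220$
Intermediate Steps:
$f = 7$ ($f = 12 - 5 = 7$)
$j{\left(L \right)} = 7 + 2 L^{2}$ ($j{\left(L \right)} = \left(L^{2} + L L\right) + 7 = \left(L^{2} + L^{2}\right) + 7 = 2 L^{2} + 7 = 7 + 2 L^{2}$)
$Q = -15$ ($Q = 3 - 18 = -15$)
$- 12 Q j{\left(6 \right)} = \left(-12\right) \left(-15\right) \left(7 + 2 \cdot 6^{2}\right) = 180 \left(7 + 2 \cdot 36\right) = 180 \left(7 + 72\right) = 180 \cdot 79 = 14220$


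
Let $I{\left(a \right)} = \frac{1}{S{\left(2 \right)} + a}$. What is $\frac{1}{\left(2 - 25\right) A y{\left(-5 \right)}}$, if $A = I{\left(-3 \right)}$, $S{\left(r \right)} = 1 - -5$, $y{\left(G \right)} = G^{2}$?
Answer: $- \frac{3}{575} \approx -0.0052174$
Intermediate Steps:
$S{\left(r \right)} = 6$ ($S{\left(r \right)} = 1 + 5 = 6$)
$I{\left(a \right)} = \frac{1}{6 + a}$
$A = \frac{1}{3}$ ($A = \frac{1}{6 - 3} = \frac{1}{3} \approx 0.33333$)
$\frac{1}{\left(2 - 25\right) A y{\left(-5 \right)}} = \frac{1}{\left(2 - 25\right) \frac{1}{3} \left(-5\right)^{2}} = \frac{1}{\left(2 - 25\right) \frac{1}{3} \cdot 25} = \frac{1}{\left(-23\right) \frac{1}{3} \cdot 25} = \frac{1}{\left(- \frac{23}{3}\right) 25} = \frac{1}{- \frac{575}{3}} = - \frac{3}{575}$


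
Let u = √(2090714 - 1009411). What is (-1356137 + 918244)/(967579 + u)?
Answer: -423696071047/936208039938 + 437893*√1081303/936208039938 ≈ -0.45208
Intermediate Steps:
u = √1081303 ≈ 1039.9
(-1356137 + 918244)/(967579 + u) = (-1356137 + 918244)/(967579 + √1081303) = -437893/(967579 + √1081303)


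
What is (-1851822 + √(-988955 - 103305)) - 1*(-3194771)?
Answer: 1342949 + 2*I*√273065 ≈ 1.3429e+6 + 1045.1*I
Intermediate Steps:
(-1851822 + √(-988955 - 103305)) - 1*(-3194771) = (-1851822 + √(-1092260)) + 3194771 = (-1851822 + 2*I*√273065) + 3194771 = 1342949 + 2*I*√273065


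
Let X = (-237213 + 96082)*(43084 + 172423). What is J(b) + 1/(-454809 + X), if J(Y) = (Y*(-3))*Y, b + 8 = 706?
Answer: -44455182169200313/30415173226 ≈ -1.4616e+6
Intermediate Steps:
X = -30414718417 (X = -141131*215507 = -30414718417)
b = 698 (b = -8 + 706 = 698)
J(Y) = -3*Y² (J(Y) = (-3*Y)*Y = -3*Y²)
J(b) + 1/(-454809 + X) = -3*698² + 1/(-454809 - 30414718417) = -3*487204 + 1/(-30415173226) = -1461612 - 1/30415173226 = -44455182169200313/30415173226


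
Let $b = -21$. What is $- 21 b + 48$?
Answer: $489$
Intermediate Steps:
$- 21 b + 48 = \left(-21\right) \left(-21\right) + 48 = 441 + 48 = 489$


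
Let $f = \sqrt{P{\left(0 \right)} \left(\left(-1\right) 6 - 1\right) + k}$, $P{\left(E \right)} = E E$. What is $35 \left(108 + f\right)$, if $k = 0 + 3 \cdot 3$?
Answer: $3885$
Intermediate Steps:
$k = 9$ ($k = 0 + 9 = 9$)
$P{\left(E \right)} = E^{2}$
$f = 3$ ($f = \sqrt{0^{2} \left(\left(-1\right) 6 - 1\right) + 9} = \sqrt{0 \left(-6 - 1\right) + 9} = \sqrt{0 \left(-7\right) + 9} = \sqrt{0 + 9} = \sqrt{9} = 3$)
$35 \left(108 + f\right) = 35 \left(108 + 3\right) = 35 \cdot 111 = 3885$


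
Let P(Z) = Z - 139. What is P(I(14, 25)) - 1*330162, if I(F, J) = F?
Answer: -330287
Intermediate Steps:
P(Z) = -139 + Z
P(I(14, 25)) - 1*330162 = (-139 + 14) - 1*330162 = -125 - 330162 = -330287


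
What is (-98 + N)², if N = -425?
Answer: 273529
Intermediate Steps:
(-98 + N)² = (-98 - 425)² = (-523)² = 273529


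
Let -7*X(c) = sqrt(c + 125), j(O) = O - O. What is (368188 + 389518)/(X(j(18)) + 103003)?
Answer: 1912126782391/259935641158 + 13259855*sqrt(5)/259935641158 ≈ 7.3563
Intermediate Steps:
j(O) = 0
X(c) = -sqrt(125 + c)/7 (X(c) = -sqrt(c + 125)/7 = -sqrt(125 + c)/7)
(368188 + 389518)/(X(j(18)) + 103003) = (368188 + 389518)/(-sqrt(125 + 0)/7 + 103003) = 757706/(-5*sqrt(5)/7 + 103003) = 757706/(103003 - 5*sqrt(5)/7)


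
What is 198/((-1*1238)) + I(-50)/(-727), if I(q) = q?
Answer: -41023/450013 ≈ -0.091160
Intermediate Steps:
198/((-1*1238)) + I(-50)/(-727) = 198/((-1*1238)) - 50/(-727) = 198/(-1238) - 50*(-1/727) = 198*(-1/1238) + 50/727 = -99/619 + 50/727 = -41023/450013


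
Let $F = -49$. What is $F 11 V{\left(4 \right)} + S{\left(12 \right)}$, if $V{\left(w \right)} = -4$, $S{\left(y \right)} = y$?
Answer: $2168$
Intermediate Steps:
$F 11 V{\left(4 \right)} + S{\left(12 \right)} = - 49 \cdot 11 \left(-4\right) + 12 = \left(-49\right) \left(-44\right) + 12 = 2156 + 12 = 2168$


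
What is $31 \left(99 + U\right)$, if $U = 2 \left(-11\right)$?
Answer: $2387$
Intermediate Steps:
$U = -22$
$31 \left(99 + U\right) = 31 \left(99 - 22\right) = 31 \cdot 77 = 2387$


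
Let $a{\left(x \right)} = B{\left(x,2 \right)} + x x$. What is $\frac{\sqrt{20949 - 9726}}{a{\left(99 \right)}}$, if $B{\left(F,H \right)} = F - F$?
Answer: $\frac{\sqrt{1247}}{3267} \approx 0.010809$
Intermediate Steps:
$B{\left(F,H \right)} = 0$
$a{\left(x \right)} = x^{2}$ ($a{\left(x \right)} = 0 + x x = 0 + x^{2} = x^{2}$)
$\frac{\sqrt{20949 - 9726}}{a{\left(99 \right)}} = \frac{\sqrt{20949 - 9726}}{99^{2}} = \frac{\sqrt{11223}}{9801} = 3 \sqrt{1247} \cdot \frac{1}{9801} = \frac{\sqrt{1247}}{3267}$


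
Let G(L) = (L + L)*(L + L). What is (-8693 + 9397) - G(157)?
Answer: -97892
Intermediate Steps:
G(L) = 4*L**2 (G(L) = (2*L)*(2*L) = 4*L**2)
(-8693 + 9397) - G(157) = (-8693 + 9397) - 4*157**2 = 704 - 4*24649 = 704 - 1*98596 = 704 - 98596 = -97892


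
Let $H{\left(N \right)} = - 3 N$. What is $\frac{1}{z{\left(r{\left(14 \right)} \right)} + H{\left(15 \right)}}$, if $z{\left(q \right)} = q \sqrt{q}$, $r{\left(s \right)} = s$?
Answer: $\frac{45}{719} + \frac{14 \sqrt{14}}{719} \approx 0.13544$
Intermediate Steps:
$z{\left(q \right)} = q^{\frac{3}{2}}$
$\frac{1}{z{\left(r{\left(14 \right)} \right)} + H{\left(15 \right)}} = \frac{1}{14^{\frac{3}{2}} - 45} = \frac{1}{14 \sqrt{14} - 45} = \frac{1}{-45 + 14 \sqrt{14}}$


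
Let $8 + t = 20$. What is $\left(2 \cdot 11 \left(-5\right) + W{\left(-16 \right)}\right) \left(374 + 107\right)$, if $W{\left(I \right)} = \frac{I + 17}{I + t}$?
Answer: $- \frac{212121}{4} \approx -53030.0$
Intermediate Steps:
$t = 12$ ($t = -8 + 20 = 12$)
$W{\left(I \right)} = \frac{17 + I}{12 + I}$ ($W{\left(I \right)} = \frac{I + 17}{I + 12} = \frac{17 + I}{12 + I}$)
$\left(2 \cdot 11 \left(-5\right) + W{\left(-16 \right)}\right) \left(374 + 107\right) = \left(2 \cdot 11 \left(-5\right) + \frac{17 - 16}{12 - 16}\right) \left(374 + 107\right) = \left(22 \left(-5\right) + \frac{1}{-4} \cdot 1\right) 481 = \left(-110 - \frac{1}{4}\right) 481 = \left(- \frac{441}{4}\right) 481 = - \frac{212121}{4}$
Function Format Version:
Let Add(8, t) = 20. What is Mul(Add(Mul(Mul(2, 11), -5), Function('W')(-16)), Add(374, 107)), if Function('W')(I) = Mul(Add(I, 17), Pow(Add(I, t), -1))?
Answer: Rational(-212121, 4) ≈ -53030.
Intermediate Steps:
t = 12 (t = Add(-8, 20) = 12)
Function('W')(I) = Mul(Pow(Add(12, I), -1), Add(17, I)) (Function('W')(I) = Mul(Add(I, 17), Pow(Add(I, 12), -1)) = Mul(Add(17, I), Pow(Add(12, I), -1)) = Mul(Pow(Add(12, I), -1), Add(17, I)))
Mul(Add(Mul(Mul(2, 11), -5), Function('W')(-16)), Add(374, 107)) = Mul(Add(Mul(Mul(2, 11), -5), Mul(Pow(Add(12, -16), -1), Add(17, -16))), Add(374, 107)) = Mul(Add(Mul(22, -5), Mul(Pow(-4, -1), 1)), 481) = Mul(Add(-110, Mul(Rational(-1, 4), 1)), 481) = Mul(Add(-110, Rational(-1, 4)), 481) = Mul(Rational(-441, 4), 481) = Rational(-212121, 4)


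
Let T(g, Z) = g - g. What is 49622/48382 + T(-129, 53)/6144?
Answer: 24811/24191 ≈ 1.0256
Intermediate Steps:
T(g, Z) = 0
49622/48382 + T(-129, 53)/6144 = 49622/48382 + 0/6144 = 49622*(1/48382) + 0*(1/6144) = 24811/24191 + 0 = 24811/24191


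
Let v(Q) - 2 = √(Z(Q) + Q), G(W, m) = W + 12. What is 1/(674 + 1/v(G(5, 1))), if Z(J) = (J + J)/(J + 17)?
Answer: 9434/6357167 - 3*√2/6357167 ≈ 0.0014833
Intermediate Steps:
Z(J) = 2*J/(17 + J) (Z(J) = (2*J)/(17 + J) = 2*J/(17 + J))
G(W, m) = 12 + W
v(Q) = 2 + √(Q + 2*Q/(17 + Q)) (v(Q) = 2 + √(2*Q/(17 + Q) + Q) = 2 + √(Q + 2*Q/(17 + Q)))
1/(674 + 1/v(G(5, 1))) = 1/(674 + 1/(2 + √((12 + 5)*(19 + (12 + 5))/(17 + (12 + 5))))) = 1/(674 + 1/(2 + √(17*(19 + 17)/(17 + 17)))) = 1/(674 + 1/(2 + √(17*36/34))) = 1/(674 + 1/(2 + √(17*(1/34)*36))) = 1/(674 + 1/(2 + √18)) = 1/(674 + 1/(2 + 3*√2))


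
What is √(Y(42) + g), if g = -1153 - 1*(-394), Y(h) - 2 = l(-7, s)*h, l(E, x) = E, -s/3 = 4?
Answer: I*√1051 ≈ 32.419*I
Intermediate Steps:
s = -12 (s = -3*4 = -12)
Y(h) = 2 - 7*h
g = -759 (g = -1153 + 394 = -759)
√(Y(42) + g) = √((2 - 7*42) - 759) = √((2 - 294) - 759) = √(-292 - 759) = √(-1051) = I*√1051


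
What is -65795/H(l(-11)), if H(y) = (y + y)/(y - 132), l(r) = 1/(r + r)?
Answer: -191134475/2 ≈ -9.5567e+7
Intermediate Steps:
l(r) = 1/(2*r)
H(y) = 2*y/(-132 + y) (H(y) = (2*y)/(-132 + y) = 2*y/(-132 + y))
-65795/H(l(-11)) = -65795/(2*((1/2)/(-11))/(-132 + (1/2)/(-11))) = -65795/(2*((1/2)*(-1/11))/(-132 + (1/2)*(-1/11))) = -65795/(2*(-1/22)/(-132 - 1/22)) = -65795/(2*(-1/22)/(-2905/22)) = -65795/(2*(-1/22)*(-22/2905)) = -65795/2/2905 = -65795*2905/2 = -191134475/2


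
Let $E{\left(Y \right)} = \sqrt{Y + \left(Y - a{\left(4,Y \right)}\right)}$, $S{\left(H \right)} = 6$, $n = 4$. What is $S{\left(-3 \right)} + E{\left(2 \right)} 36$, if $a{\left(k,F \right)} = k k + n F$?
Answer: $6 + 72 i \sqrt{5} \approx 6.0 + 161.0 i$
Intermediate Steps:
$a{\left(k,F \right)} = k^{2} + 4 F$ ($a{\left(k,F \right)} = k k + 4 F = k^{2} + 4 F$)
$E{\left(Y \right)} = \sqrt{-16 - 2 Y}$ ($E{\left(Y \right)} = \sqrt{Y - \left(16 + 3 Y\right)} = \sqrt{-16 - 2 Y}$)
$S{\left(-3 \right)} + E{\left(2 \right)} 36 = 6 + \sqrt{-16 - 4} \cdot 36 = 6 + \sqrt{-20} \cdot 36 = 6 + 2 i \sqrt{5} \cdot 36 = 6 + 72 i \sqrt{5}$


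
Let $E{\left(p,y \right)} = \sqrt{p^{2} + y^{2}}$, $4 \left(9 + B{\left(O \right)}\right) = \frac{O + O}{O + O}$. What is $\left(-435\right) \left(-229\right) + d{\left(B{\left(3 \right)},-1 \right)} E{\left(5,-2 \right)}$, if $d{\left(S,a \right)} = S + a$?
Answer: $99615 - \frac{39 \sqrt{29}}{4} \approx 99563.0$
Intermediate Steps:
$B{\left(O \right)} = - \frac{35}{4}$ ($B{\left(O \right)} = -9 + \frac{\left(O + O\right) \frac{1}{O + O}}{4} = -9 + \frac{2 O \frac{1}{2 O}}{4} = -9 + \frac{1}{4} \cdot 1 = -9 + \frac{1}{4} = - \frac{35}{4}$)
$\left(-435\right) \left(-229\right) + d{\left(B{\left(3 \right)},-1 \right)} E{\left(5,-2 \right)} = \left(-435\right) \left(-229\right) + \left(- \frac{35}{4} - 1\right) \sqrt{5^{2} + \left(-2\right)^{2}} = 99615 - \frac{39 \sqrt{25 + 4}}{4} = 99615 - \frac{39 \sqrt{29}}{4}$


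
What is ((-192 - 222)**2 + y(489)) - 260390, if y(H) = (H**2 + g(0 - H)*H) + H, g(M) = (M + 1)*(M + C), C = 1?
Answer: 116603032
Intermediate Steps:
g(M) = (1 + M)**2 (g(M) = (M + 1)*(M + 1) = (1 + M)*(1 + M) = (1 + M)**2)
y(H) = H + H**2 + H*(1 + H**2 - 2*H) (y(H) = (H**2 + (1 + (0 - H)**2 + 2*(0 - H))*H) + H = (H**2 + (1 + (-H)**2 + 2*(-H))*H) + H = (H**2 + (1 + H**2 - 2*H)*H) + H = (H**2 + H*(1 + H**2 - 2*H)) + H = H + H**2 + H*(1 + H**2 - 2*H))
((-192 - 222)**2 + y(489)) - 260390 = ((-192 - 222)**2 + 489*(2 + 489**2 - 1*489)) - 260390 = ((-414)**2 + 489*(2 + 239121 - 489)) - 260390 = (171396 + 489*238634) - 260390 = (171396 + 116692026) - 260390 = 116863422 - 260390 = 116603032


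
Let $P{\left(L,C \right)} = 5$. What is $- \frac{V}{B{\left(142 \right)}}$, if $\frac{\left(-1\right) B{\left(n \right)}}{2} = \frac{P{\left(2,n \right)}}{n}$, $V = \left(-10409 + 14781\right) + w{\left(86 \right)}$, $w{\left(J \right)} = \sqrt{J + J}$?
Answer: $\frac{310412}{5} + \frac{142 \sqrt{43}}{5} \approx 62269.0$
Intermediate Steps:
$w{\left(J \right)} = \sqrt{2} \sqrt{J}$ ($w{\left(J \right)} = \sqrt{2 J} = \sqrt{2} \sqrt{J}$)
$V = 4372 + 2 \sqrt{43}$ ($V = \left(-10409 + 14781\right) + \sqrt{2} \sqrt{86} = 4372 + 2 \sqrt{43} \approx 4385.1$)
$B{\left(n \right)} = - \frac{10}{n}$ ($B{\left(n \right)} = - 2 \frac{5}{n} = - \frac{10}{n}$)
$- \frac{V}{B{\left(142 \right)}} = - \frac{4372 + 2 \sqrt{43}}{\left(-10\right) \frac{1}{142}} = - \frac{4372 + 2 \sqrt{43}}{- \frac{5}{71}} = - \frac{\left(4372 + 2 \sqrt{43}\right) \left(-71\right)}{5} = - (- \frac{310412}{5} - \frac{142 \sqrt{43}}{5}) = \frac{310412}{5} + \frac{142 \sqrt{43}}{5}$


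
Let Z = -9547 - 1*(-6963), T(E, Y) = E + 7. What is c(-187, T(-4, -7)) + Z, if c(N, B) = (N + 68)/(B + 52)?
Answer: -142239/55 ≈ -2586.2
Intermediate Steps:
T(E, Y) = 7 + E
Z = -2584 (Z = -9547 + 6963 = -2584)
c(N, B) = (68 + N)/(52 + B)
c(-187, T(-4, -7)) + Z = (68 - 187)/(52 + (7 - 4)) - 2584 = -119/(52 + 3) - 2584 = -119/55 - 2584 = -142239/55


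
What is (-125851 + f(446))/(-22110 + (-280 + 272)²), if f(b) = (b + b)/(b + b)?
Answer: 62925/11023 ≈ 5.7085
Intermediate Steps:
f(b) = 1 (f(b) = (2*b)/((2*b)) = (2*b)*(1/(2*b)) = 1)
(-125851 + f(446))/(-22110 + (-280 + 272)²) = (-125851 + 1)/(-22110 + (-280 + 272)²) = -125850/(-22110 + (-8)²) = -125850/(-22110 + 64) = -125850/(-22046) = -125850*(-1/22046) = 62925/11023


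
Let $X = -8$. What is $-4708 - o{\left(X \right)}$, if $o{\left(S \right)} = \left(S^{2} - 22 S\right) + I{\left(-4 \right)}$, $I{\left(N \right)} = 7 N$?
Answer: $-4920$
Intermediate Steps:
$o{\left(S \right)} = -28 + S^{2} - 22 S$ ($o{\left(S \right)} = \left(S^{2} - 22 S\right) + 7 \left(-4\right) = \left(S^{2} - 22 S\right) - 28 = -28 + S^{2} - 22 S$)
$-4708 - o{\left(X \right)} = -4708 - \left(-28 + \left(-8\right)^{2} - -176\right) = -4708 - \left(-28 + 64 + 176\right) = -4708 - 212 = -4920$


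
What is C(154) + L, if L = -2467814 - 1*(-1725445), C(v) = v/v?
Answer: -742368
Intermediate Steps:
C(v) = 1
L = -742369 (L = -2467814 + 1725445 = -742369)
C(154) + L = 1 - 742369 = -742368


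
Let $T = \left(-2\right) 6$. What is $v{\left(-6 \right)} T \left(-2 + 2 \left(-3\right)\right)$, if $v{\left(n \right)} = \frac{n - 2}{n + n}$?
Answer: $64$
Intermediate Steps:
$T = -12$
$v{\left(n \right)} = \frac{-2 + n}{2 n}$
$v{\left(-6 \right)} T \left(-2 + 2 \left(-3\right)\right) = \frac{-2 - 6}{2 \left(-6\right)} \left(-12\right) \left(-2 + 2 \left(-3\right)\right) = \frac{1}{2} \left(- \frac{1}{6}\right) \left(-8\right) \left(-12\right) \left(-2 - 6\right) = \frac{2}{3} \left(-12\right) \left(-8\right) = \left(-8\right) \left(-8\right) = 64$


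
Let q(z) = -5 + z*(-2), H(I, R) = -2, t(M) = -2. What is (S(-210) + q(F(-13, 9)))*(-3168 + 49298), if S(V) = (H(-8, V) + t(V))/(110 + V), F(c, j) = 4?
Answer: -2989224/5 ≈ -5.9785e+5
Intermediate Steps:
q(z) = -5 - 2*z
S(V) = -4/(110 + V) (S(V) = (-2 - 2)/(110 + V) = -4/(110 + V))
(S(-210) + q(F(-13, 9)))*(-3168 + 49298) = (-4/(110 - 210) + (-5 - 2*4))*(-3168 + 49298) = (-4/(-100) + (-5 - 8))*46130 = (-4*(-1/100) - 13)*46130 = (1/25 - 13)*46130 = -324/25*46130 = -2989224/5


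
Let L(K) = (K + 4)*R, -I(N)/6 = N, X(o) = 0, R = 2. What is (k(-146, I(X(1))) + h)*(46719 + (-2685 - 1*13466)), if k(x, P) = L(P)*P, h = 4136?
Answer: 126429248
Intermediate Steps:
I(N) = -6*N
L(K) = 8 + 2*K (L(K) = (K + 4)*2 = (4 + K)*2 = 8 + 2*K)
k(x, P) = P*(8 + 2*P) (k(x, P) = (8 + 2*P)*P = P*(8 + 2*P))
(k(-146, I(X(1))) + h)*(46719 + (-2685 - 1*13466)) = (2*(-6*0)*(4 - 6*0) + 4136)*(46719 + (-2685 - 1*13466)) = (2*0*(4 + 0) + 4136)*(46719 + (-2685 - 13466)) = (2*0*4 + 4136)*(46719 - 16151) = (0 + 4136)*30568 = 4136*30568 = 126429248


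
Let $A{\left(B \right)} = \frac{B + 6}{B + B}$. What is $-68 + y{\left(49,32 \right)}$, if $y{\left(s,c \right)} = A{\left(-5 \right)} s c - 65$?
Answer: $- \frac{1449}{5} \approx -289.8$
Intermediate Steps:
$A{\left(B \right)} = \frac{6 + B}{2 B}$
$y{\left(s,c \right)} = -65 - \frac{c s}{10}$ ($y{\left(s,c \right)} = \frac{6 - 5}{2 \left(-5\right)} s c - 65 = \frac{1}{2} \left(- \frac{1}{5}\right) 1 s c - 65 = - \frac{s}{10} c - 65 = - \frac{c s}{10} - 65 = -65 - \frac{c s}{10}$)
$-68 + y{\left(49,32 \right)} = -68 - \left(65 + \frac{16}{5} \cdot 49\right) = -68 - \frac{1109}{5} = - \frac{1449}{5}$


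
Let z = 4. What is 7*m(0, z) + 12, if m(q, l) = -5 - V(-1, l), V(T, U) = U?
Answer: -51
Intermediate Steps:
m(q, l) = -5 - l
7*m(0, z) + 12 = 7*(-5 - 1*4) + 12 = 7*(-5 - 4) + 12 = 7*(-9) + 12 = -63 + 12 = -51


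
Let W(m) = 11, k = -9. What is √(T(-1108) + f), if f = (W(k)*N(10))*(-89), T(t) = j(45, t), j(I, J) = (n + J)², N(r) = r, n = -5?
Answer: √1228979 ≈ 1108.6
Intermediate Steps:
j(I, J) = (-5 + J)²
T(t) = (-5 + t)²
f = -9790 (f = (11*10)*(-89) = 110*(-89) = -9790)
√(T(-1108) + f) = √((-5 - 1108)² - 9790) = √((-1113)² - 9790) = √(1238769 - 9790) = √1228979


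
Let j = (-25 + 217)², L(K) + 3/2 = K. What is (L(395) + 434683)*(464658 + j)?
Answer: 218200436433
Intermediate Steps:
L(K) = -3/2 + K
j = 36864 (j = 192² = 36864)
(L(395) + 434683)*(464658 + j) = ((-3/2 + 395) + 434683)*(464658 + 36864) = (787/2 + 434683)*501522 = (870153/2)*501522 = 218200436433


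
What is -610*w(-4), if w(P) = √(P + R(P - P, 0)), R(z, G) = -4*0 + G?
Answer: -1220*I ≈ -1220.0*I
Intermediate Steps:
R(z, G) = G (R(z, G) = 0 + G = G)
w(P) = √P (w(P) = √(P + 0) = √P)
-610*w(-4) = -1220*I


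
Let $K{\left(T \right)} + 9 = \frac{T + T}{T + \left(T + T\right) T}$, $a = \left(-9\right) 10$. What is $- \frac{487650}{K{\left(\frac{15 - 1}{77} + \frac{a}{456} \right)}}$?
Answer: $\frac{197498250}{2809} \approx 70309.0$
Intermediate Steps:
$a = -90$
$K{\left(T \right)} = -9 + \frac{2 T}{T + 2 T^{2}}$ ($K{\left(T \right)} = -9 + \frac{T + T}{T + \left(T + T\right) T} = -9 + \frac{2 T}{T + 2 T T} = -9 + \frac{2 T}{T + 2 T^{2}}$)
$- \frac{487650}{K{\left(\frac{15 - 1}{77} + \frac{a}{456} \right)}} = - \frac{487650}{\frac{1}{1 + 2 \left(\frac{15 - 1}{77} - \frac{90}{456}\right)} \left(-7 - 18 \left(\frac{15 - 1}{77} - \frac{90}{456}\right)\right)} = - \frac{487650}{\frac{1}{1 + 2 \left(14 \cdot \frac{1}{77} - \frac{15}{76}\right)} \left(-7 - 18 \left(14 \cdot \frac{1}{77} - \frac{15}{76}\right)\right)} = - \frac{487650}{\frac{1}{1 + 2 \left(\frac{2}{11} - \frac{15}{76}\right)} \left(-7 - 18 \left(\frac{2}{11} - \frac{15}{76}\right)\right)} = - \frac{487650}{\frac{1}{1 + 2 \left(- \frac{13}{836}\right)} \left(-7 - - \frac{117}{418}\right)} = - \frac{487650}{\frac{1}{1 - \frac{13}{418}} \left(-7 + \frac{117}{418}\right)} = - \frac{487650}{\frac{1}{\frac{405}{418}} \left(- \frac{2809}{418}\right)} = - \frac{487650}{\frac{418}{405} \left(- \frac{2809}{418}\right)} = - \frac{487650}{- \frac{2809}{405}} = \left(-487650\right) \left(- \frac{405}{2809}\right) = \frac{197498250}{2809}$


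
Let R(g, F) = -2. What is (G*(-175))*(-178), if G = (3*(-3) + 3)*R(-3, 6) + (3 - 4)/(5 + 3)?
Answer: 1479625/4 ≈ 3.6991e+5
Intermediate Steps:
G = 95/8 (G = (3*(-3) + 3)*(-2) + (3 - 4)/(5 + 3) = (-9 + 3)*(-2) - 1/8 = -6*(-2) - 1*⅛ = 12 - ⅛ = 95/8 ≈ 11.875)
(G*(-175))*(-178) = ((95/8)*(-175))*(-178) = -16625/8*(-178) = 1479625/4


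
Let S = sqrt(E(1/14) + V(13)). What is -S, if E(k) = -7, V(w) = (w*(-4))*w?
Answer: -I*sqrt(683) ≈ -26.134*I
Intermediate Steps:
V(w) = -4*w**2 (V(w) = (-4*w)*w = -4*w**2)
S = I*sqrt(683) (S = sqrt(-7 - 4*13**2) = sqrt(-7 - 4*169) = sqrt(-7 - 676) = sqrt(-683) = I*sqrt(683) ≈ 26.134*I)
-S = -I*sqrt(683)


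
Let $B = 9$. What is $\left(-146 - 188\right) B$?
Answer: $-3006$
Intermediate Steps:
$\left(-146 - 188\right) B = \left(-146 - 188\right) 9 = \left(-334\right) 9 = -3006$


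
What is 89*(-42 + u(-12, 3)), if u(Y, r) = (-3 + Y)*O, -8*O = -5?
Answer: -36579/8 ≈ -4572.4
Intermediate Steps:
O = 5/8 (O = -⅛*(-5) = 5/8 ≈ 0.62500)
u(Y, r) = -15/8 + 5*Y/8 (u(Y, r) = (-3 + Y)*(5/8) = -15/8 + 5*Y/8)
89*(-42 + u(-12, 3)) = 89*(-42 + (-15/8 + (5/8)*(-12))) = 89*(-42 + (-15/8 - 15/2)) = 89*(-42 - 75/8) = 89*(-411/8) = -36579/8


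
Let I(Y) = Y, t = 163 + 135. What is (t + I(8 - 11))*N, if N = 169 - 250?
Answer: -23895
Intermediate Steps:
N = -81
t = 298
(t + I(8 - 11))*N = (298 + (8 - 11))*(-81) = (298 - 3)*(-81) = 295*(-81) = -23895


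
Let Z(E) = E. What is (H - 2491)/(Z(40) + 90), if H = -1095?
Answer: -1793/65 ≈ -27.585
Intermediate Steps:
(H - 2491)/(Z(40) + 90) = (-1095 - 2491)/(40 + 90) = -3586/130 = -3586*1/130 = -1793/65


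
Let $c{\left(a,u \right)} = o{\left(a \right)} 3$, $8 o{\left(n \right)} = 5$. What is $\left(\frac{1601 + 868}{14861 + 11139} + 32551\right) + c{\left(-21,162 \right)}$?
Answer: $\frac{846377219}{26000} \approx 32553.0$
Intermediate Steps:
$o{\left(n \right)} = \frac{5}{8}$ ($o{\left(n \right)} = \frac{1}{8} \cdot 5 = \frac{5}{8}$)
$c{\left(a,u \right)} = \frac{15}{8}$ ($c{\left(a,u \right)} = \frac{5}{8} \cdot 3 = \frac{15}{8}$)
$\left(\frac{1601 + 868}{14861 + 11139} + 32551\right) + c{\left(-21,162 \right)} = \left(\frac{1601 + 868}{14861 + 11139} + 32551\right) + \frac{15}{8} = \left(\frac{2469}{26000} + 32551\right) + \frac{15}{8} = \frac{846328469}{26000} + \frac{15}{8} = \frac{846377219}{26000}$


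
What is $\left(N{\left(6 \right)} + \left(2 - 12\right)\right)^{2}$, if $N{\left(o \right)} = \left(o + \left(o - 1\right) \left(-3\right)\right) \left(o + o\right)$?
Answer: $13924$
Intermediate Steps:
$N{\left(o \right)} = 2 o \left(3 - 2 o\right)$ ($N{\left(o \right)} = \left(o + \left(-1 + o\right) \left(-3\right)\right) 2 o = \left(o - \left(-3 + 3 o\right)\right) 2 o = \left(3 - 2 o\right) 2 o = 2 o \left(3 - 2 o\right)$)
$\left(N{\left(6 \right)} + \left(2 - 12\right)\right)^{2} = \left(2 \cdot 6 \left(3 - 12\right) + \left(2 - 12\right)\right)^{2} = \left(2 \cdot 6 \left(-9\right) - 10\right)^{2} = \left(-108 - 10\right)^{2} = \left(-118\right)^{2} = 13924$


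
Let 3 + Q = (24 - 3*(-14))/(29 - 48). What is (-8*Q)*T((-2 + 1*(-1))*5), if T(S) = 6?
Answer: 5904/19 ≈ 310.74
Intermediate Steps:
Q = -123/19 (Q = -3 + (24 - 3*(-14))/(29 - 48) = -3 + (24 + 42)/(-19) = -3 + 66*(-1/19) = -3 - 66/19 = -123/19 ≈ -6.4737)
(-8*Q)*T((-2 + 1*(-1))*5) = -8*(-123/19)*6 = (984/19)*6 = 5904/19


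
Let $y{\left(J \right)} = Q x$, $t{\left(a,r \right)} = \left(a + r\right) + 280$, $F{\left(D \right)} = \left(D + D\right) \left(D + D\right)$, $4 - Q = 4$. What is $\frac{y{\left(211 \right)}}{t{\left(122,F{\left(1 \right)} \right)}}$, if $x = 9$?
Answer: $0$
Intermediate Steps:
$Q = 0$ ($Q = 4 - 4 = 0$)
$F{\left(D \right)} = 4 D^{2}$ ($F{\left(D \right)} = 2 D 2 D = 4 D^{2}$)
$t{\left(a,r \right)} = 280 + a + r$
$y{\left(J \right)} = 0$ ($y{\left(J \right)} = 0 \cdot 9 = 0$)
$\frac{y{\left(211 \right)}}{t{\left(122,F{\left(1 \right)} \right)}} = \frac{0}{280 + 122 + 4 \cdot 1^{2}} = \frac{0}{280 + 122 + 4 \cdot 1} = \frac{0}{280 + 122 + 4} = \frac{0}{406} = 0 \cdot \frac{1}{406} = 0$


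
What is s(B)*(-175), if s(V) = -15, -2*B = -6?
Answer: 2625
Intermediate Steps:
B = 3 (B = -½*(-6) = 3)
s(B)*(-175) = -15*(-175) = 2625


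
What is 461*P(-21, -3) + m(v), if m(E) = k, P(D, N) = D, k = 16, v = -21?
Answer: -9665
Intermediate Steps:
m(E) = 16
461*P(-21, -3) + m(v) = 461*(-21) + 16 = -9681 + 16 = -9665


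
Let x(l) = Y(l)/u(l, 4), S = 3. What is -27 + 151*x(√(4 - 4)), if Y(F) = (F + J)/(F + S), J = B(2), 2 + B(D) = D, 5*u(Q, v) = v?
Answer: -27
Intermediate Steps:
u(Q, v) = v/5
B(D) = -2 + D
J = 0 (J = -2 + 2 = 0)
Y(F) = F/(3 + F) (Y(F) = (F + 0)/(F + 3) = F/(3 + F))
x(l) = 5*l/(4*(3 + l)) (x(l) = (l/(3 + l))/(((⅕)*4)) = (l/(3 + l))/(⅘) = (l/(3 + l))*(5/4) = 5*l/(4*(3 + l)))
-27 + 151*x(√(4 - 4)) = -27 + 151*(5*√(4 - 4)/(4*(3 + √(4 - 4)))) = -27 + 151*(5*√0/(4*(3 + √0))) = -27 + 151*((5/4)*0/(3 + 0)) = -27 + 151*((5/4)*0/3) = -27 + 151*((5/4)*0*(⅓)) = -27 + 151*0 = -27 + 0 = -27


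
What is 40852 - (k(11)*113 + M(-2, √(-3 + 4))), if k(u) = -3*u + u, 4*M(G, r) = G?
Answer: 86677/2 ≈ 43339.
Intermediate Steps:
M(G, r) = G/4
k(u) = -2*u
40852 - (k(11)*113 + M(-2, √(-3 + 4))) = 40852 - (-2*11*113 + (¼)*(-2)) = 40852 - (-22*113 - ½) = 40852 - (-2486 - ½) = 40852 - 1*(-4973/2) = 40852 + 4973/2 = 86677/2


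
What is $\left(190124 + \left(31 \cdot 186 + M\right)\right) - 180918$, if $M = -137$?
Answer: $14835$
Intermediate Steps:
$\left(190124 + \left(31 \cdot 186 + M\right)\right) - 180918 = \left(190124 + \left(31 \cdot 186 - 137\right)\right) - 180918 = \left(190124 + \left(5766 - 137\right)\right) - 180918 = \left(190124 + 5629\right) - 180918 = 195753 - 180918 = 14835$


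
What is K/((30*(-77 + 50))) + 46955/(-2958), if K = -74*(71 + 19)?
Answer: -67901/8874 ≈ -7.6517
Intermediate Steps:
K = -6660 (K = -74*90 = -6660)
K/((30*(-77 + 50))) + 46955/(-2958) = -6660*1/(30*(-77 + 50)) + 46955/(-2958) = -6660/(30*(-27)) + 46955*(-1/2958) = -6660/(-810) - 46955/2958 = -6660*(-1/810) - 46955/2958 = 74/9 - 46955/2958 = -67901/8874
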